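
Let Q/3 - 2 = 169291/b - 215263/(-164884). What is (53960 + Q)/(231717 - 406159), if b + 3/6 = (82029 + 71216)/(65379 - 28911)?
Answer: -4255267734490639/3883280177922008 ≈ -1.0958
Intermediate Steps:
b = 135011/36468 (b = -1/2 + (82029 + 71216)/(65379 - 28911) = -1/2 + 153245/36468 = 135011/36468 ≈ 3.7022)
Q = 3054055879543599/22261153724 (Q = 6 + 3*(169291/(135011/36468) - 215263/(-164884)) = 6 + 3*(169291*(36468/135011) - 215263*(-1/164884)) = 6 + 3*(6173704188/135011 + 215263/164884) = 6 + 3*(1017974104207085/22261153724) = 6 + 3053922312621255/22261153724 = 3054055879543599/22261153724 ≈ 1.3719e+5)
(53960 + Q)/(231717 - 406159) = (53960 + 3054055879543599/22261153724)/(231717 - 406159) = (4255267734490639/22261153724)/(-174442) = (4255267734490639/22261153724)*(-1/174442) = -4255267734490639/3883280177922008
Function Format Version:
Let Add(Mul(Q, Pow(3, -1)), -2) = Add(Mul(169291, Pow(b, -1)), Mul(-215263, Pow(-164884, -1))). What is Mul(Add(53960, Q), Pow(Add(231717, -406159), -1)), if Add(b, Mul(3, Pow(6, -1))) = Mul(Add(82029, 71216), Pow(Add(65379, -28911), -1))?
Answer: Rational(-4255267734490639, 3883280177922008) ≈ -1.0958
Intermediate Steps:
b = Rational(135011, 36468) (b = Add(Rational(-1, 2), Mul(Add(82029, 71216), Pow(Add(65379, -28911), -1))) = Add(Rational(-1, 2), Mul(153245, Pow(36468, -1))) = Add(Rational(-1, 2), Mul(153245, Rational(1, 36468))) = Add(Rational(-1, 2), Rational(153245, 36468)) = Rational(135011, 36468) ≈ 3.7022)
Q = Rational(3054055879543599, 22261153724) (Q = Add(6, Mul(3, Add(Mul(169291, Pow(Rational(135011, 36468), -1)), Mul(-215263, Pow(-164884, -1))))) = Add(6, Mul(3, Add(Mul(169291, Rational(36468, 135011)), Mul(-215263, Rational(-1, 164884))))) = Add(6, Mul(3, Add(Rational(6173704188, 135011), Rational(215263, 164884)))) = Add(6, Mul(3, Rational(1017974104207085, 22261153724))) = Add(6, Rational(3053922312621255, 22261153724)) = Rational(3054055879543599, 22261153724) ≈ 1.3719e+5)
Mul(Add(53960, Q), Pow(Add(231717, -406159), -1)) = Mul(Add(53960, Rational(3054055879543599, 22261153724)), Pow(Add(231717, -406159), -1)) = Mul(Rational(4255267734490639, 22261153724), Pow(-174442, -1)) = Mul(Rational(4255267734490639, 22261153724), Rational(-1, 174442)) = Rational(-4255267734490639, 3883280177922008)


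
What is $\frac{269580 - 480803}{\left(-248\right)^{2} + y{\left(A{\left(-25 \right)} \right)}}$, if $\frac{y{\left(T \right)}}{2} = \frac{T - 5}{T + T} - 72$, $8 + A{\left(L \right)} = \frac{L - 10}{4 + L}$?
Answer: $- \frac{4013237}{1165874} \approx -3.4423$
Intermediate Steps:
$A{\left(L \right)} = -8 + \frac{-10 + L}{4 + L}$ ($A{\left(L \right)} = -8 + \frac{L - 10}{4 + L} = -8 + \frac{-10 + L}{4 + L}$)
$y{\left(T \right)} = -144 + \frac{-5 + T}{T}$ ($y{\left(T \right)} = 2 \left(\frac{T - 5}{T + T} - 72\right) = 2 \left(\frac{-5 + T}{2 T} - 72\right) = 2 \left(-72 + \frac{-5 + T}{2 T}\right) = -144 + \frac{-5 + T}{T}$)
$\frac{269580 - 480803}{\left(-248\right)^{2} + y{\left(A{\left(-25 \right)} \right)}} = \frac{269580 - 480803}{\left(-248\right)^{2} - \left(143 + \frac{5}{7 \frac{1}{4 - 25} \left(-6 - -25\right)}\right)} = - \frac{211223}{61504 - \left(143 + \frac{5}{7 \frac{1}{-21} \left(-6 + 25\right)}\right)} = - \frac{211223}{61504 - \left(143 + \frac{5}{7 \left(- \frac{1}{21}\right) 19}\right)} = - \frac{211223}{61504 - \left(143 + \frac{5}{- \frac{19}{3}}\right)} = - \frac{211223}{61504 - \frac{2702}{19}} = - \frac{211223}{\frac{1165874}{19}} = \left(-211223\right) \frac{19}{1165874} = - \frac{4013237}{1165874}$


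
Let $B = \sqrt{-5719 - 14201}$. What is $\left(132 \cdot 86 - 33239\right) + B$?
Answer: $-21887 + 4 i \sqrt{1245} \approx -21887.0 + 141.14 i$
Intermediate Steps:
$B = 4 i \sqrt{1245}$ ($B = \sqrt{-19920} = 4 i \sqrt{1245} \approx 141.14 i$)
$\left(132 \cdot 86 - 33239\right) + B = \left(132 \cdot 86 - 33239\right) + 4 i \sqrt{1245} = \left(11352 - 33239\right) + 4 i \sqrt{1245} = -21887 + 4 i \sqrt{1245}$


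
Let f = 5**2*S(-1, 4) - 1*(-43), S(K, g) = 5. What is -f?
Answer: -168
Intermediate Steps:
f = 168 (f = 5**2*5 - 1*(-43) = 25*5 + 43 = 125 + 43 = 168)
-f = -1*168 = -168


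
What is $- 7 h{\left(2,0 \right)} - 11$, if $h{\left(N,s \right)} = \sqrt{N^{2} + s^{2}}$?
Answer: $-25$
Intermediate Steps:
$- 7 h{\left(2,0 \right)} - 11 = - 7 \sqrt{2^{2} + 0^{2}} - 11 = - 7 \sqrt{4 + 0} - 11 = - 7 \sqrt{4} - 11 = \left(-7\right) 2 - 11 = -14 - 11 = -25$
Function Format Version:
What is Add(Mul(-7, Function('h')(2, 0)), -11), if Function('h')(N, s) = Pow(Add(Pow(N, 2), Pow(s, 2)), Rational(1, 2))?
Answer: -25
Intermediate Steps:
Add(Mul(-7, Function('h')(2, 0)), -11) = Add(Mul(-7, Pow(Add(Pow(2, 2), Pow(0, 2)), Rational(1, 2))), -11) = Add(Mul(-7, Pow(Add(4, 0), Rational(1, 2))), -11) = Add(Mul(-7, Pow(4, Rational(1, 2))), -11) = Add(Mul(-7, 2), -11) = Add(-14, -11) = -25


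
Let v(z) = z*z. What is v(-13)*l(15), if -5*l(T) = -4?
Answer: 676/5 ≈ 135.20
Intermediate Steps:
v(z) = z**2
l(T) = 4/5 (l(T) = -1/5*(-4) = 4/5)
v(-13)*l(15) = (-13)**2*(4/5) = 169*(4/5) = 676/5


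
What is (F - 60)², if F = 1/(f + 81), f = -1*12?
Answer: 17131321/4761 ≈ 3598.3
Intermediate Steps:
f = -12
F = 1/69 (F = 1/(-12 + 81) = 1/69 ≈ 0.014493)
(F - 60)² = (1/69 - 60)² = (-4139/69)² = 17131321/4761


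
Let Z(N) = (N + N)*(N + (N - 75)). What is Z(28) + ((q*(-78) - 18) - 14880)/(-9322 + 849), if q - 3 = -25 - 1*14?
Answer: -9003182/8473 ≈ -1062.6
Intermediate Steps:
q = -36 (q = 3 + (-25 - 1*14) = 3 + (-25 - 14) = 3 - 39 = -36)
Z(N) = 2*N*(-75 + 2*N) (Z(N) = (2*N)*(N + (-75 + N)) = (2*N)*(-75 + 2*N) = 2*N*(-75 + 2*N))
Z(28) + ((q*(-78) - 18) - 14880)/(-9322 + 849) = 2*28*(-75 + 2*28) + ((-36*(-78) - 18) - 14880)/(-9322 + 849) = 2*28*(-75 + 56) + ((2808 - 18) - 14880)/(-8473) = 2*28*(-19) + (2790 - 14880)*(-1/8473) = -1064 - 12090*(-1/8473) = -1064 + 12090/8473 = -9003182/8473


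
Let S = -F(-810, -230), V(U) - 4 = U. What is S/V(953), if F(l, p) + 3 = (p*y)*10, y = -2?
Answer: -4597/957 ≈ -4.8036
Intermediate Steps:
V(U) = 4 + U
F(l, p) = -3 - 20*p (F(l, p) = -3 + (p*(-2))*10 = -3 - 2*p*10 = -3 - 20*p)
S = -4597 (S = -(-3 - 20*(-230)) = -(-3 + 4600) = -1*4597 = -4597)
S/V(953) = -4597/(4 + 953) = -4597/957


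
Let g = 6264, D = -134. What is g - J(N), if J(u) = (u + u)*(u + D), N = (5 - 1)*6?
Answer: 11544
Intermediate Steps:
N = 24 (N = 4*6 = 24)
J(u) = 2*u*(-134 + u) (J(u) = (u + u)*(u - 134) = (2*u)*(-134 + u) = 2*u*(-134 + u))
g - J(N) = 6264 - 2*24*(-134 + 24) = 6264 - 2*24*(-110) = 6264 - 1*(-5280) = 6264 + 5280 = 11544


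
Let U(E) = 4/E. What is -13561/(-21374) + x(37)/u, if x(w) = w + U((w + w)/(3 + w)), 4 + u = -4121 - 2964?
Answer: 1175328149/1868750194 ≈ 0.62894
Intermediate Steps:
u = -7089 (u = -4 + (-4121 - 2964) = -4 - 7085 = -7089)
x(w) = w + 2*(3 + w)/w (x(w) = w + 4/(((w + w)/(3 + w))) = w + 4/(((2*w)/(3 + w))) = w + 4/((2*w/(3 + w))) = w + 4*((3 + w)/(2*w)) = w + 2*(3 + w)/w)
-13561/(-21374) + x(37)/u = -13561/(-21374) + (2 + 37 + 6/37)/(-7089) = -13561*(-1/21374) + (2 + 37 + 6*(1/37))*(-1/7089) = 13561/21374 + (2 + 37 + 6/37)*(-1/7089) = 13561/21374 + (1449/37)*(-1/7089) = 13561/21374 - 483/87431 = 1175328149/1868750194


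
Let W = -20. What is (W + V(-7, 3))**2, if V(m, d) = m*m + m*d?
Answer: 64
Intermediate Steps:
V(m, d) = m**2 + d*m
(W + V(-7, 3))**2 = (-20 - 7*(3 - 7))**2 = (-20 - 7*(-4))**2 = (-20 + 28)**2 = 8**2 = 64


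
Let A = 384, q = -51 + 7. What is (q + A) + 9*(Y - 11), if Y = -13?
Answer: 124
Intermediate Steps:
q = -44
(q + A) + 9*(Y - 11) = (-44 + 384) + 9*(-13 - 11) = 340 + 9*(-24) = 340 - 216 = 124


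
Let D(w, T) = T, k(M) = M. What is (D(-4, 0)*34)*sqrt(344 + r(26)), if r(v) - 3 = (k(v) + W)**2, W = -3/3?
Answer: 0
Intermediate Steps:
W = -1 (W = -3*1/3 = -1)
r(v) = 3 + (-1 + v)**2 (r(v) = 3 + (v - 1)**2 = 3 + (-1 + v)**2)
(D(-4, 0)*34)*sqrt(344 + r(26)) = (0*34)*sqrt(344 + (3 + (-1 + 26)**2)) = 0*sqrt(344 + (3 + 25**2)) = 0*sqrt(344 + (3 + 625)) = 0*sqrt(344 + 628) = 0*sqrt(972) = 0*(18*sqrt(3)) = 0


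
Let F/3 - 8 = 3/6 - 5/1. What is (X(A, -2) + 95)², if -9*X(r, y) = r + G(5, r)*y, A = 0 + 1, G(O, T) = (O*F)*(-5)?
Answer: 108241/81 ≈ 1336.3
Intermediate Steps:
F = 21/2 (F = 24 + 3*(3/6 - 5/1) = 24 + 3*(3*(⅙) - 5*1) = 24 + 3*(½ - 5) = 24 + 3*(-9/2) = 24 - 27/2 = 21/2 ≈ 10.500)
G(O, T) = -105*O/2 (G(O, T) = (O*(21/2))*(-5) = (21*O/2)*(-5) = -105*O/2)
A = 1
X(r, y) = -r/9 + 175*y/6 (X(r, y) = -(r + (-105/2*5)*y)/9 = -(r - 525*y/2)/9 = -r/9 + 175*y/6)
(X(A, -2) + 95)² = ((-⅑*1 + (175/6)*(-2)) + 95)² = ((-⅑ - 175/3) + 95)² = (-526/9 + 95)² = (329/9)² = 108241/81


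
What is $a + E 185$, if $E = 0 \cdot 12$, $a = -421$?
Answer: $-421$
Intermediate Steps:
$E = 0$
$a + E 185 = -421 + 0 \cdot 185 = -421 + 0 = -421$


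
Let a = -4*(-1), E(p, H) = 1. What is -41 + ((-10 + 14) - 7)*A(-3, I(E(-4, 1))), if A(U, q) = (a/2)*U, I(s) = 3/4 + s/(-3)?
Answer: -23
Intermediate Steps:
a = 4
I(s) = 3/4 - s/3 (I(s) = 3*(1/4) + s*(-1/3) = 3/4 - s/3)
A(U, q) = 2*U (A(U, q) = (4/2)*U = (4*(1/2))*U = 2*U)
-41 + ((-10 + 14) - 7)*A(-3, I(E(-4, 1))) = -41 + ((-10 + 14) - 7)*(2*(-3)) = -41 + (4 - 7)*(-6) = -41 - 3*(-6) = -41 + 18 = -23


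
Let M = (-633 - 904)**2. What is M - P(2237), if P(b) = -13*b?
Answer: 2391450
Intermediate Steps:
M = 2362369 (M = (-1537)**2 = 2362369)
M - P(2237) = 2362369 - (-13)*2237 = 2362369 - 1*(-29081) = 2362369 + 29081 = 2391450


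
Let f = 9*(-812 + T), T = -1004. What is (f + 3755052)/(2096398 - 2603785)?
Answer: -1246236/169129 ≈ -7.3686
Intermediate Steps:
f = -16344 (f = 9*(-812 - 1004) = 9*(-1816) = -16344)
(f + 3755052)/(2096398 - 2603785) = (-16344 + 3755052)/(2096398 - 2603785) = 3738708/(-507387) = 3738708*(-1/507387) = -1246236/169129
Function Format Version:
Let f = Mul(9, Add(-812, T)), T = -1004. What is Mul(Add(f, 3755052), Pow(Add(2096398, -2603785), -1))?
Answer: Rational(-1246236, 169129) ≈ -7.3686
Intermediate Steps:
f = -16344 (f = Mul(9, Add(-812, -1004)) = Mul(9, -1816) = -16344)
Mul(Add(f, 3755052), Pow(Add(2096398, -2603785), -1)) = Mul(Add(-16344, 3755052), Pow(Add(2096398, -2603785), -1)) = Mul(3738708, Pow(-507387, -1)) = Mul(3738708, Rational(-1, 507387)) = Rational(-1246236, 169129)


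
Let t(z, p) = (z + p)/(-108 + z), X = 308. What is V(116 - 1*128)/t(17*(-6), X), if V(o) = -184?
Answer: 19320/103 ≈ 187.57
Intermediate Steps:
t(z, p) = (p + z)/(-108 + z)
V(116 - 1*128)/t(17*(-6), X) = -184*(-108 + 17*(-6))/(308 + 17*(-6)) = -184*(-108 - 102)/(308 - 102) = -184/(206/(-210)) = -184/((-1/210*206)) = -184/(-103/105) = -184*(-105/103) = 19320/103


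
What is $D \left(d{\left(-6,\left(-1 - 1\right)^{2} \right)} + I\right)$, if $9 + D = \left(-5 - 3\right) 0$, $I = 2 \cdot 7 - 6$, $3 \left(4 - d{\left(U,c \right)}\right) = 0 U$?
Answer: $-108$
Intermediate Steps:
$d{\left(U,c \right)} = 4$ ($d{\left(U,c \right)} = 4 - \frac{0 U}{3} = 4 - 0 = 4 + 0 = 4$)
$I = 8$ ($I = 14 - 6 = 8$)
$D = -9$ ($D = -9 + \left(-5 - 3\right) 0 = -9 - 0 = -9 + 0 = -9$)
$D \left(d{\left(-6,\left(-1 - 1\right)^{2} \right)} + I\right) = - 9 \left(4 + 8\right) = \left(-9\right) 12 = -108$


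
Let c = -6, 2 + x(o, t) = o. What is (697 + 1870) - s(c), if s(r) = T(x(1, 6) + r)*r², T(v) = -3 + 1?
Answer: 2639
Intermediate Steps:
x(o, t) = -2 + o
T(v) = -2
s(r) = -2*r²
(697 + 1870) - s(c) = (697 + 1870) - (-2)*(-6)² = 2567 - (-2)*36 = 2567 - 1*(-72) = 2567 + 72 = 2639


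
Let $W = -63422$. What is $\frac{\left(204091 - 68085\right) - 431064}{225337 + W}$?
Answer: $- \frac{295058}{161915} \approx -1.8223$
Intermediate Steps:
$\frac{\left(204091 - 68085\right) - 431064}{225337 + W} = \frac{\left(204091 - 68085\right) - 431064}{225337 - 63422} = \frac{\left(204091 - 68085\right) - 431064}{161915} = \left(136006 - 431064\right) \frac{1}{161915} = \left(-295058\right) \frac{1}{161915} = - \frac{295058}{161915}$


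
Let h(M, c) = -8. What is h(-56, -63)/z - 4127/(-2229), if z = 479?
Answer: 1959001/1067691 ≈ 1.8348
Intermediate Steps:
h(-56, -63)/z - 4127/(-2229) = -8/479 - 4127/(-2229) = -8*1/479 - 4127*(-1/2229) = -8/479 + 4127/2229 = 1959001/1067691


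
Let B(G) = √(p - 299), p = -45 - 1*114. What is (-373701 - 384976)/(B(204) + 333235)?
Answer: -252817730095/111045565683 + 758677*I*√458/111045565683 ≈ -2.2767 + 0.00014621*I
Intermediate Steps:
p = -159 (p = -45 - 114 = -159)
B(G) = I*√458 (B(G) = √(-159 - 299) = √(-458) = I*√458)
(-373701 - 384976)/(B(204) + 333235) = (-373701 - 384976)/(I*√458 + 333235) = -758677/(333235 + I*√458)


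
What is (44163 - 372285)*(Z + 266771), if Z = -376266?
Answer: 35927718390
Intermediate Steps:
(44163 - 372285)*(Z + 266771) = (44163 - 372285)*(-376266 + 266771) = -328122*(-109495) = 35927718390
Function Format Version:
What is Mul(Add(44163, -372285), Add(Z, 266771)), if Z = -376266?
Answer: 35927718390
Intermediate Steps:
Mul(Add(44163, -372285), Add(Z, 266771)) = Mul(Add(44163, -372285), Add(-376266, 266771)) = Mul(-328122, -109495) = 35927718390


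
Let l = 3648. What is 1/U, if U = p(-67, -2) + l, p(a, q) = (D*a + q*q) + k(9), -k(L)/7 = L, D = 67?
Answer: -1/900 ≈ -0.0011111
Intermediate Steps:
k(L) = -7*L
p(a, q) = -63 + q² + 67*a (p(a, q) = (67*a + q*q) - 7*9 = (67*a + q²) - 63 = (q² + 67*a) - 63 = -63 + q² + 67*a)
U = -900 (U = (-63 + (-2)² + 67*(-67)) + 3648 = (-63 + 4 - 4489) + 3648 = -4548 + 3648 = -900)
1/U = 1/(-900) = -1/900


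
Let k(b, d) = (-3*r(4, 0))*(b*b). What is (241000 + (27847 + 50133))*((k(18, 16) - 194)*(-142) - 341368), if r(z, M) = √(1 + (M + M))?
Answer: -56075408080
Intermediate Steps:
r(z, M) = √(1 + 2*M)
k(b, d) = -3*b² (k(b, d) = (-3*√(1 + 2*0))*(b*b) = (-3*√(1 + 0))*b² = (-3*√1)*b² = (-3*1)*b² = -3*b²)
(241000 + (27847 + 50133))*((k(18, 16) - 194)*(-142) - 341368) = (241000 + (27847 + 50133))*((-3*18² - 194)*(-142) - 341368) = (241000 + 77980)*((-3*324 - 194)*(-142) - 341368) = 318980*((-972 - 194)*(-142) - 341368) = 318980*(-1166*(-142) - 341368) = 318980*(165572 - 341368) = 318980*(-175796) = -56075408080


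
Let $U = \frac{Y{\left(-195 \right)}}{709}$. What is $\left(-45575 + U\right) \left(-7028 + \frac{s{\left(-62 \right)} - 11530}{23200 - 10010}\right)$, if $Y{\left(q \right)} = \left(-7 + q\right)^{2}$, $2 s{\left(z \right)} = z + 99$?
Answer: $\frac{5983903988941473}{18703420} \approx 3.1994 \cdot 10^{8}$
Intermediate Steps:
$s{\left(z \right)} = \frac{99}{2} + \frac{z}{2}$ ($s{\left(z \right)} = \frac{z + 99}{2} = \frac{99 + z}{2} = \frac{99}{2} + \frac{z}{2}$)
$U = \frac{40804}{709}$ ($U = \frac{\left(-7 - 195\right)^{2}}{709} = \left(-202\right)^{2} \cdot \frac{1}{709} = 40804 \cdot \frac{1}{709} = \frac{40804}{709} \approx 57.551$)
$\left(-45575 + U\right) \left(-7028 + \frac{s{\left(-62 \right)} - 11530}{23200 - 10010}\right) = \left(-45575 + \frac{40804}{709}\right) \left(-7028 + \frac{\left(\frac{99}{2} + \frac{1}{2} \left(-62\right)\right) - 11530}{23200 - 10010}\right) = - \frac{32271871 \left(-7028 + \frac{\left(\frac{99}{2} - 31\right) - 11530}{13190}\right)}{709} = - \frac{32271871 \left(-7028 + \left(\frac{37}{2} - 11530\right) \frac{1}{13190}\right)}{709} = - \frac{32271871 \left(-7028 - \frac{23023}{26380}\right)}{709} = \left(- \frac{32271871}{709}\right) \left(- \frac{185421663}{26380}\right) = \frac{5983903988941473}{18703420}$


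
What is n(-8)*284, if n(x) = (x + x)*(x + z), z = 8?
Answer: 0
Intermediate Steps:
n(x) = 2*x*(8 + x) (n(x) = (x + x)*(x + 8) = (2*x)*(8 + x) = 2*x*(8 + x))
n(-8)*284 = (2*(-8)*(8 - 8))*284 = (2*(-8)*0)*284 = 0*284 = 0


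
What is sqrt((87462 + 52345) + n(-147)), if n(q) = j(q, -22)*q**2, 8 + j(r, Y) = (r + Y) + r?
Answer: I*sqrt(6861509) ≈ 2619.4*I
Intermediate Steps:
j(r, Y) = -8 + Y + 2*r (j(r, Y) = -8 + ((r + Y) + r) = -8 + ((Y + r) + r) = -8 + (Y + 2*r) = -8 + Y + 2*r)
n(q) = q**2*(-30 + 2*q) (n(q) = (-8 - 22 + 2*q)*q**2 = (-30 + 2*q)*q**2 = q**2*(-30 + 2*q))
sqrt((87462 + 52345) + n(-147)) = sqrt((87462 + 52345) + 2*(-147)**2*(-15 - 147)) = sqrt(139807 + 2*21609*(-162)) = sqrt(139807 - 7001316) = sqrt(-6861509) = I*sqrt(6861509)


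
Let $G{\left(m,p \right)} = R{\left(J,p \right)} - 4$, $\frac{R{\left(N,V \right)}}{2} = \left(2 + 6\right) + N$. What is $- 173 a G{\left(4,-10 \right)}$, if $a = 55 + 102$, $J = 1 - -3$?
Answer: $-543220$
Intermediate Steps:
$J = 4$ ($J = 1 + 3 = 4$)
$a = 157$
$R{\left(N,V \right)} = 16 + 2 N$ ($R{\left(N,V \right)} = 2 \left(\left(2 + 6\right) + N\right) = 2 \left(8 + N\right) = 16 + 2 N$)
$G{\left(m,p \right)} = 20$ ($G{\left(m,p \right)} = \left(16 + 2 \cdot 4\right) - 4 = \left(16 + 8\right) - 4 = 24 - 4 = 20$)
$- 173 a G{\left(4,-10 \right)} = \left(-173\right) 157 \cdot 20 = \left(-27161\right) 20 = -543220$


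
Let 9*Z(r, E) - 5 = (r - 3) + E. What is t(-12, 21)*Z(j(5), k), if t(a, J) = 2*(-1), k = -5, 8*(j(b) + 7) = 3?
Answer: 77/36 ≈ 2.1389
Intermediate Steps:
j(b) = -53/8 (j(b) = -7 + (1/8)*3 = -7 + 3/8 = -53/8)
t(a, J) = -2
Z(r, E) = 2/9 + E/9 + r/9 (Z(r, E) = 5/9 + ((r - 3) + E)/9 = 5/9 + ((-3 + r) + E)/9 = 5/9 + (-3 + E + r)/9 = 5/9 + (-1/3 + E/9 + r/9) = 2/9 + E/9 + r/9)
t(-12, 21)*Z(j(5), k) = -2*(2/9 + (1/9)*(-5) + (1/9)*(-53/8)) = -2*(2/9 - 5/9 - 53/72) = -2*(-77/72) = 77/36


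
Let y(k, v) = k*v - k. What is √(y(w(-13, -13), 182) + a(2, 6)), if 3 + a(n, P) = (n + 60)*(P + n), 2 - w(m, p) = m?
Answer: 2*√802 ≈ 56.639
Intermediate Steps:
w(m, p) = 2 - m
y(k, v) = -k + k*v
a(n, P) = -3 + (60 + n)*(P + n) (a(n, P) = -3 + (n + 60)*(P + n) = -3 + (60 + n)*(P + n))
√(y(w(-13, -13), 182) + a(2, 6)) = √((2 - 1*(-13))*(-1 + 182) + (-3 + 2² + 60*6 + 60*2 + 6*2)) = √((2 + 13)*181 + (-3 + 4 + 360 + 120 + 12)) = √(15*181 + 493) = √(2715 + 493) = √3208 = 2*√802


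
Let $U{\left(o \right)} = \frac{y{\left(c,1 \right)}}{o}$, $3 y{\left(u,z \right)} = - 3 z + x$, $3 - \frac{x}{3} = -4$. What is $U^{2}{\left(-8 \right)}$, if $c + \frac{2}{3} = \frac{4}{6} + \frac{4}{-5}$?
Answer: $\frac{9}{16} \approx 0.5625$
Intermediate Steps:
$x = 21$ ($x = 9 - -12 = 9 + 12 = 21$)
$c = - \frac{4}{5}$ ($c = - \frac{2}{3} + \left(\frac{4}{6} + \frac{4}{-5}\right) = - \frac{2}{3} + \left(4 \cdot \frac{1}{6} + 4 \left(- \frac{1}{5}\right)\right) = - \frac{2}{3} + \left(\frac{2}{3} - \frac{4}{5}\right) = - \frac{2}{3} - \frac{2}{15} = - \frac{4}{5} \approx -0.8$)
$y{\left(u,z \right)} = 7 - z$ ($y{\left(u,z \right)} = \frac{- 3 z + 21}{3} = \frac{21 - 3 z}{3} = 7 - z$)
$U{\left(o \right)} = \frac{6}{o}$ ($U{\left(o \right)} = \frac{7 - 1}{o} = \frac{6}{o}$)
$U^{2}{\left(-8 \right)} = \left(\frac{6}{-8}\right)^{2} = \left(6 \left(- \frac{1}{8}\right)\right)^{2} = \left(- \frac{3}{4}\right)^{2} = \frac{9}{16}$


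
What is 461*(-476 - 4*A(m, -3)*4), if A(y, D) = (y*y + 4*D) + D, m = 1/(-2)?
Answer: -110640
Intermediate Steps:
m = -½ ≈ -0.50000
A(y, D) = y² + 5*D (A(y, D) = (y² + 4*D) + D = y² + 5*D)
461*(-476 - 4*A(m, -3)*4) = 461*(-476 - 4*((-½)² + 5*(-3))*4) = 461*(-476 - 4*(¼ - 15)*4) = 461*(-476 - 4*(-59/4)*4) = 461*(-476 + 59*4) = 461*(-476 + 236) = 461*(-240) = -110640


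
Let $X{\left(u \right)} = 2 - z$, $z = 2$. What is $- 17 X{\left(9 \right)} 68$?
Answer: $0$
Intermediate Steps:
$X{\left(u \right)} = 0$ ($X{\left(u \right)} = 2 - 2 = 0$)
$- 17 X{\left(9 \right)} 68 = \left(-17\right) 0 \cdot 68 = 0 \cdot 68 = 0$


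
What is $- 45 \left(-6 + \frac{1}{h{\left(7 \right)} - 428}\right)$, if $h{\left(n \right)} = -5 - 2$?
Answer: $\frac{7833}{29} \approx 270.1$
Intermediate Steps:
$h{\left(n \right)} = -7$ ($h{\left(n \right)} = -5 - 2 = -7$)
$- 45 \left(-6 + \frac{1}{h{\left(7 \right)} - 428}\right) = - 45 \left(-6 + \frac{1}{-7 - 428}\right) = - 45 \left(-6 + \frac{1}{-435}\right) = - 45 \left(-6 - \frac{1}{435}\right) = \left(-45\right) \left(- \frac{2611}{435}\right) = \frac{7833}{29}$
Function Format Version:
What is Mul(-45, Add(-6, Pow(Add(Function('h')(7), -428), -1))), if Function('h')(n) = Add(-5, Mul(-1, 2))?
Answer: Rational(7833, 29) ≈ 270.10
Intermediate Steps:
Function('h')(n) = -7 (Function('h')(n) = Add(-5, -2) = -7)
Mul(-45, Add(-6, Pow(Add(Function('h')(7), -428), -1))) = Mul(-45, Add(-6, Pow(Add(-7, -428), -1))) = Mul(-45, Add(-6, Pow(-435, -1))) = Mul(-45, Add(-6, Rational(-1, 435))) = Mul(-45, Rational(-2611, 435)) = Rational(7833, 29)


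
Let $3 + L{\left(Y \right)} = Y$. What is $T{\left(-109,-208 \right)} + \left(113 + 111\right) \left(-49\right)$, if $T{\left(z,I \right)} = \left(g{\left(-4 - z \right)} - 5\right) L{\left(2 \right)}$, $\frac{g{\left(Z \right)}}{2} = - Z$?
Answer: $-10761$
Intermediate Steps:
$L{\left(Y \right)} = -3 + Y$
$g{\left(Z \right)} = - 2 Z$ ($g{\left(Z \right)} = 2 \left(- Z\right) = - 2 Z$)
$T{\left(z,I \right)} = -3 - 2 z$ ($T{\left(z,I \right)} = \left(- 2 \left(-4 - z\right) - 5\right) \left(-3 + 2\right) = \left(\left(8 + 2 z\right) - 5\right) \left(-1\right) = \left(3 + 2 z\right) \left(-1\right) = -3 - 2 z$)
$T{\left(-109,-208 \right)} + \left(113 + 111\right) \left(-49\right) = \left(-3 - -218\right) + \left(113 + 111\right) \left(-49\right) = \left(-3 + 218\right) + 224 \left(-49\right) = 215 - 10976 = -10761$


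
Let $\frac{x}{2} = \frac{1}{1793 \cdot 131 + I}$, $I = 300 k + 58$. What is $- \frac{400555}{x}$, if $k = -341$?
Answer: $- \frac{53130015755}{2} \approx -2.6565 \cdot 10^{10}$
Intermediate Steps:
$I = -102242$ ($I = 300 \left(-341\right) + 58 = -102300 + 58 = -102242$)
$x = \frac{2}{132641}$ ($x = \frac{2}{1793 \cdot 131 - 102242} = \frac{2}{234883 - 102242} = \frac{2}{132641} \approx 1.5078 \cdot 10^{-5}$)
$- \frac{400555}{x} = - \frac{400555}{\frac{2}{132641}} = \left(-400555\right) \frac{132641}{2} = - \frac{53130015755}{2}$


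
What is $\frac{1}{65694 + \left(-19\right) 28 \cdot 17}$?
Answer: $\frac{1}{56650} \approx 1.7652 \cdot 10^{-5}$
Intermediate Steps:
$\frac{1}{65694 + \left(-19\right) 28 \cdot 17} = \frac{1}{65694 - 9044} = \frac{1}{56650}$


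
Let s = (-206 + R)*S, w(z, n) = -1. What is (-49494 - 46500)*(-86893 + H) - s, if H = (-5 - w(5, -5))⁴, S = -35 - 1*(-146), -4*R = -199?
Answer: 33266598087/4 ≈ 8.3166e+9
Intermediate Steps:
R = 199/4 (R = -¼*(-199) = 199/4 ≈ 49.750)
S = 111 (S = -35 + 146 = 111)
H = 256 (H = (-5 - 1*(-1))⁴ = (-5 + 1)⁴ = (-4)⁴ = 256)
s = -69375/4 (s = (-206 + 199/4)*111 = -625/4*111 = -69375/4 ≈ -17344.)
(-49494 - 46500)*(-86893 + H) - s = (-49494 - 46500)*(-86893 + 256) - 1*(-69375/4) = -95994*(-86637) + 69375/4 = 8316632178 + 69375/4 = 33266598087/4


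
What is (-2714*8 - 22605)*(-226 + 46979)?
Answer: -2071952701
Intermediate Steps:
(-2714*8 - 22605)*(-226 + 46979) = (-21712 - 22605)*46753 = -44317*46753 = -2071952701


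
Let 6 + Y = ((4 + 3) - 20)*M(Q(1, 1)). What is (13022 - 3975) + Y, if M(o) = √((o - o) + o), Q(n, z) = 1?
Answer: 9028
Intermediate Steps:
M(o) = √o (M(o) = √(0 + o) = √o)
Y = -19 (Y = -6 + ((4 + 3) - 20)*√1 = -6 + (7 - 20)*1 = -6 - 13*1 = -6 - 13 = -19)
(13022 - 3975) + Y = (13022 - 3975) - 19 = 9047 - 19 = 9028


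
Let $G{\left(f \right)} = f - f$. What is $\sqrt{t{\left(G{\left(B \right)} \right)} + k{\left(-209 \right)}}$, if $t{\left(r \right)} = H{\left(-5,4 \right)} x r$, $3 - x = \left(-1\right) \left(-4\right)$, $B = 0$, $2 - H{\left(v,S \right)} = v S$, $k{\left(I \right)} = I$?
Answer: $i \sqrt{209} \approx 14.457 i$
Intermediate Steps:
$H{\left(v,S \right)} = 2 - S v$ ($H{\left(v,S \right)} = 2 - v S = 2 - S v$)
$x = -1$ ($x = 3 - \left(-1\right) \left(-4\right) = 3 - 4 = -1$)
$G{\left(f \right)} = 0$
$t{\left(r \right)} = - 22 r$ ($t{\left(r \right)} = \left(2 - 4 \left(-5\right)\right) \left(-1\right) r = \left(2 + 20\right) \left(-1\right) r = 22 \left(-1\right) r = - 22 r$)
$\sqrt{t{\left(G{\left(B \right)} \right)} + k{\left(-209 \right)}} = \sqrt{\left(-22\right) 0 - 209} = \sqrt{0 - 209} = \sqrt{-209} = i \sqrt{209}$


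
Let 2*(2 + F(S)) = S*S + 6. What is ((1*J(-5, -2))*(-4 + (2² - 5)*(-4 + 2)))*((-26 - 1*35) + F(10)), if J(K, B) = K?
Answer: -100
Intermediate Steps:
F(S) = 1 + S²/2 (F(S) = -2 + (S*S + 6)/2 = -2 + (S² + 6)/2 = -2 + (6 + S²)/2 = -2 + (3 + S²/2) = 1 + S²/2)
((1*J(-5, -2))*(-4 + (2² - 5)*(-4 + 2)))*((-26 - 1*35) + F(10)) = ((1*(-5))*(-4 + (2² - 5)*(-4 + 2)))*((-26 - 1*35) + (1 + (½)*10²)) = (-5*(-4 + (4 - 5)*(-2)))*((-26 - 35) + (1 + (½)*100)) = (-5*(-4 - 1*(-2)))*(-61 + (1 + 50)) = (-5*(-4 + 2))*(-61 + 51) = -5*(-2)*(-10) = 10*(-10) = -100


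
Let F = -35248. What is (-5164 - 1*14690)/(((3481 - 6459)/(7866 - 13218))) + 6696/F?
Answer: -234088959717/6560534 ≈ -35681.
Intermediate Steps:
(-5164 - 1*14690)/(((3481 - 6459)/(7866 - 13218))) + 6696/F = (-5164 - 1*14690)/(((3481 - 6459)/(7866 - 13218))) + 6696/(-35248) = (-5164 - 14690)/((-2978/(-5352))) + 6696*(-1/35248) = -19854/((-2978*(-1/5352))) - 837/4406 = -19854/1489/2676 - 837/4406 = -19854*2676/1489 - 837/4406 = -53129304/1489 - 837/4406 = -234088959717/6560534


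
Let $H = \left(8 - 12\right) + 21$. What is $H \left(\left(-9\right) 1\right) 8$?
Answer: $-1224$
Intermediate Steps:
$H = 17$ ($H = \left(8 - 12\right) + 21 = -4 + 21 = 17$)
$H \left(\left(-9\right) 1\right) 8 = 17 \left(\left(-9\right) 1\right) 8 = 17 \left(-9\right) 8 = \left(-153\right) 8 = -1224$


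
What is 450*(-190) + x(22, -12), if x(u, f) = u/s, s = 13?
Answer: -1111478/13 ≈ -85498.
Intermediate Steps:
x(u, f) = u/13
450*(-190) + x(22, -12) = 450*(-190) + (1/13)*22 = -85500 + 22/13 = -1111478/13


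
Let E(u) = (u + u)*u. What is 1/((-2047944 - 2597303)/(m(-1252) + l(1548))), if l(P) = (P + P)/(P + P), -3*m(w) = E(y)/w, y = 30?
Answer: -463/1453962311 ≈ -3.1844e-7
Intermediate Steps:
E(u) = 2*u² (E(u) = (2*u)*u = 2*u²)
m(w) = -600/w (m(w) = -2*30²/(3*w) = -2*900/(3*w) = -600/w)
l(P) = 1 (l(P) = (2*P)/((2*P)) = (2*P)*(1/(2*P)) = 1)
1/((-2047944 - 2597303)/(m(-1252) + l(1548))) = 1/((-2047944 - 2597303)/(-600/(-1252) + 1)) = 1/(-4645247/(-600*(-1/1252) + 1)) = 1/(-4645247/(150/313 + 1)) = 1/(-4645247/463/313) = 1/(-4645247*313/463) = 1/(-1453962311/463) = -463/1453962311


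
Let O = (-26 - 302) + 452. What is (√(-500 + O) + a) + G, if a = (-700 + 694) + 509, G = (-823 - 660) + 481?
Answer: -499 + 2*I*√94 ≈ -499.0 + 19.391*I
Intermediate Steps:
O = 124 (O = -328 + 452 = 124)
G = -1002 (G = -1483 + 481 = -1002)
a = 503 (a = -6 + 509 = 503)
(√(-500 + O) + a) + G = (√(-500 + 124) + 503) - 1002 = (√(-376) + 503) - 1002 = (2*I*√94 + 503) - 1002 = (503 + 2*I*√94) - 1002 = -499 + 2*I*√94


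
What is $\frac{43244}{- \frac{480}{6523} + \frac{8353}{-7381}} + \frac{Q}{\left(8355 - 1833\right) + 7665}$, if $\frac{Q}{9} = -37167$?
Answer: $- \frac{895674846072217}{24947409161} \approx -35903.0$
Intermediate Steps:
$Q = -334503$ ($Q = 9 \left(-37167\right) = -334503$)
$\frac{43244}{- \frac{480}{6523} + \frac{8353}{-7381}} + \frac{Q}{\left(8355 - 1833\right) + 7665} = \frac{43244}{- \frac{480}{6523} + \frac{8353}{-7381}} - \frac{334503}{\left(8355 - 1833\right) + 7665} = \frac{43244}{\left(-480\right) \frac{1}{6523} + 8353 \left(- \frac{1}{7381}\right)} - \frac{334503}{6522 + 7665} = \frac{43244}{- \frac{480}{6523} - \frac{8353}{7381}} - \frac{334503}{14187} = \frac{43244}{- \frac{5275409}{4376933}} - \frac{111501}{4729} = 43244 \left(- \frac{4376933}{5275409}\right) - \frac{111501}{4729} = - \frac{189276090652}{5275409} - \frac{111501}{4729} = - \frac{895674846072217}{24947409161}$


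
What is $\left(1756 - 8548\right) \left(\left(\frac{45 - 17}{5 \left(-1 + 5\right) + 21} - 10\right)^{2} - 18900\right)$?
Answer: $\frac{214796836992}{1681} \approx 1.2778 \cdot 10^{8}$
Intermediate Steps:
$\left(1756 - 8548\right) \left(\left(\frac{45 - 17}{5 \left(-1 + 5\right) + 21} - 10\right)^{2} - 18900\right) = - 6792 \left(\left(\frac{28}{5 \cdot 4 + 21} - 10\right)^{2} - 18900\right) = - 6792 \left(\left(\frac{28}{20 + 21} - 10\right)^{2} - 18900\right) = - 6792 \left(\left(\frac{28}{41} - 10\right)^{2} - 18900\right) = - 6792 \left(\left(- \frac{382}{41}\right)^{2} - 18900\right) = - 6792 \left(\frac{145924}{1681} - 18900\right) = \left(-6792\right) \left(- \frac{31624976}{1681}\right) = \frac{214796836992}{1681}$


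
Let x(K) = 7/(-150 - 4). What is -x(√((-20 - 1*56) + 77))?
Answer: 1/22 ≈ 0.045455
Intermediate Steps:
x(K) = -1/22 (x(K) = 7/(-154) = 7*(-1/154) = -1/22)
-x(√((-20 - 1*56) + 77)) = -1*(-1/22) = 1/22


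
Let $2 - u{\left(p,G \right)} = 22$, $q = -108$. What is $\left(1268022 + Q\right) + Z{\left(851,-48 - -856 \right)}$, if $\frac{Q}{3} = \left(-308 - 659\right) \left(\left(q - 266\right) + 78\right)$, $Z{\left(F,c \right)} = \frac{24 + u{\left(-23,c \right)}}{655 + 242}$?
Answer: $\frac{1907666050}{897} \approx 2.1267 \cdot 10^{6}$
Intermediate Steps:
$u{\left(p,G \right)} = -20$ ($u{\left(p,G \right)} = 2 - 22 = -20$)
$Z{\left(F,c \right)} = \frac{4}{897}$ ($Z{\left(F,c \right)} = \frac{24 - 20}{655 + 242} = \frac{4}{897}$)
$Q = 858696$ ($Q = 3 \left(-308 - 659\right) \left(\left(-108 - 266\right) + 78\right) = 3 \left(- 967 \left(-374 + 78\right)\right) = 3 \left(\left(-967\right) \left(-296\right)\right) = 3 \cdot 286232 = 858696$)
$\left(1268022 + Q\right) + Z{\left(851,-48 - -856 \right)} = \left(1268022 + 858696\right) + \frac{4}{897} = 2126718 + \frac{4}{897} = \frac{1907666050}{897}$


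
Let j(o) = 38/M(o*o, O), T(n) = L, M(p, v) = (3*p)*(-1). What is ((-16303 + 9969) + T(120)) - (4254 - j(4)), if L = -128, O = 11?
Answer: -257203/24 ≈ -10717.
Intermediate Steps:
M(p, v) = -3*p
T(n) = -128
j(o) = -38/(3*o**2) (j(o) = 38/((-3*o*o)) = 38/((-3*o**2)) = 38*(-1/(3*o**2)) = -38/(3*o**2))
((-16303 + 9969) + T(120)) - (4254 - j(4)) = ((-16303 + 9969) - 128) - (4254 - (-38)/(3*4**2)) = (-6334 - 128) - (4254 - (-38)/(3*16)) = -6462 - (4254 - 1*(-19/24)) = -6462 - (4254 + 19/24) = -6462 - 1*102115/24 = -6462 - 102115/24 = -257203/24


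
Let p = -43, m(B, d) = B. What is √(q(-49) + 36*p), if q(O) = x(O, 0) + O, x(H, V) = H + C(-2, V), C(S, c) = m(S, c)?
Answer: 4*I*√103 ≈ 40.596*I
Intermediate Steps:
C(S, c) = S
x(H, V) = -2 + H (x(H, V) = H - 2 = -2 + H)
q(O) = -2 + 2*O (q(O) = (-2 + O) + O = -2 + 2*O)
√(q(-49) + 36*p) = √((-2 + 2*(-49)) + 36*(-43)) = √((-2 - 98) - 1548) = √(-100 - 1548) = √(-1648) = 4*I*√103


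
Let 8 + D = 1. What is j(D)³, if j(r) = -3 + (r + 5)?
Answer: -125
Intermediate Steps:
D = -7 (D = -8 + 1 = -7)
j(r) = 2 + r (j(r) = -3 + (5 + r) = 2 + r)
j(D)³ = (2 - 7)³ = (-5)³ = -125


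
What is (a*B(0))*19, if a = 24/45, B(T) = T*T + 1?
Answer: 152/15 ≈ 10.133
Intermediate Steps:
B(T) = 1 + T**2 (B(T) = T**2 + 1 = 1 + T**2)
a = 8/15 (a = 24*(1/45) = 8/15 ≈ 0.53333)
(a*B(0))*19 = (8*(1 + 0**2)/15)*19 = (8*(1 + 0)/15)*19 = ((8/15)*1)*19 = (8/15)*19 = 152/15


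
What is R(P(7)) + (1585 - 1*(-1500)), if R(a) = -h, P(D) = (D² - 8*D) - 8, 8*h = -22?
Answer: 12351/4 ≈ 3087.8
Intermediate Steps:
h = -11/4 (h = (⅛)*(-22) = -11/4 ≈ -2.7500)
P(D) = -8 + D² - 8*D
R(a) = 11/4 (R(a) = -1*(-11/4) = 11/4)
R(P(7)) + (1585 - 1*(-1500)) = 11/4 + (1585 - 1*(-1500)) = 11/4 + (1585 + 1500) = 11/4 + 3085 = 12351/4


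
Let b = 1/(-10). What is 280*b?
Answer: -28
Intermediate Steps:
b = -⅒ ≈ -0.10000
280*b = 280*(-⅒) = -28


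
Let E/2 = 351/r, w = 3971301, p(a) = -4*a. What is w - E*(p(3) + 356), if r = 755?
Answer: 2998090767/755 ≈ 3.9710e+6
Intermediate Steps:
E = 702/755 (E = 2*(351/755) = 702/755 ≈ 0.92980)
w - E*(p(3) + 356) = 3971301 - 702*(-4*3 + 356)/755 = 3971301 - 702*(-12 + 356)/755 = 3971301 - 702*344/755 = 3971301 - 1*241488/755 = 3971301 - 241488/755 = 2998090767/755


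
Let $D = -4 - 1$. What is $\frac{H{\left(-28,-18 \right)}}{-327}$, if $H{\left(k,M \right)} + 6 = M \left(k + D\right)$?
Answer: $- \frac{196}{109} \approx -1.7982$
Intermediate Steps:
$D = -5$ ($D = -4 - 1 = -5$)
$H{\left(k,M \right)} = -6 + M \left(-5 + k\right)$ ($H{\left(k,M \right)} = -6 + M \left(k - 5\right) = -6 + M \left(-5 + k\right)$)
$\frac{H{\left(-28,-18 \right)}}{-327} = \frac{-6 - -90 - -504}{-327} = \left(-6 + 90 + 504\right) \left(- \frac{1}{327}\right) = 588 \left(- \frac{1}{327}\right) = - \frac{196}{109}$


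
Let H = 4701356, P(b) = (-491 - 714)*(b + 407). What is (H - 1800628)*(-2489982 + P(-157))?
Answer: -8096604816896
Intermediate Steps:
P(b) = -490435 - 1205*b (P(b) = -1205*(407 + b) = -490435 - 1205*b)
(H - 1800628)*(-2489982 + P(-157)) = (4701356 - 1800628)*(-2489982 + (-490435 - 1205*(-157))) = 2900728*(-2489982 + (-490435 + 189185)) = 2900728*(-2489982 - 301250) = 2900728*(-2791232) = -8096604816896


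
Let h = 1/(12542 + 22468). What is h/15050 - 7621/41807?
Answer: -4015508668693/22028129203500 ≈ -0.18229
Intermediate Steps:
h = 1/35010 ≈ 2.8563e-5
h/15050 - 7621/41807 = (1/35010)/15050 - 7621/41807 = (1/35010)*(1/15050) - 7621*1/41807 = 1/526900500 - 7621/41807 = -4015508668693/22028129203500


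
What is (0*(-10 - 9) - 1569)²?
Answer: 2461761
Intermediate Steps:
(0*(-10 - 9) - 1569)² = (0*(-19) - 1569)² = (0 - 1569)² = (-1569)² = 2461761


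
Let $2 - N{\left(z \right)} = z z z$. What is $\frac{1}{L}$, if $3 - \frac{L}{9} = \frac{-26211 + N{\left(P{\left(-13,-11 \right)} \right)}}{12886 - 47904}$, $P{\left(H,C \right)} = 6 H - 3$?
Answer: $\frac{17509}{2746287} \approx 0.0063755$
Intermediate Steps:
$P{\left(H,C \right)} = -3 + 6 H$
$N{\left(z \right)} = 2 - z^{3}$ ($N{\left(z \right)} = 2 - z z z = 2 - z^{2} z = 2 - z^{3}$)
$L = \frac{2746287}{17509}$ ($L = 27 - 9 \frac{-26211 - \left(-2 + \left(-3 + 6 \left(-13\right)\right)^{3}\right)}{12886 - 47904} = 27 - 9 \frac{-26211 - \left(-2 + \left(-3 - 78\right)^{3}\right)}{-35018} = 27 - 9 \left(-26211 + \left(2 - \left(-81\right)^{3}\right)\right) \left(- \frac{1}{35018}\right) = 27 - 9 \left(-26211 + \left(2 - -531441\right)\right) \left(- \frac{1}{35018}\right) = 27 - 9 \left(-26211 + \left(2 + 531441\right)\right) \left(- \frac{1}{35018}\right) = 27 - 9 \left(-26211 + 531443\right) \left(- \frac{1}{35018}\right) = 27 - 9 \cdot 505232 \left(- \frac{1}{35018}\right) = 27 - - \frac{2273544}{17509} = 27 + \frac{2273544}{17509} = \frac{2746287}{17509} \approx 156.85$)
$\frac{1}{L} = \frac{1}{\frac{2746287}{17509}} = \frac{17509}{2746287}$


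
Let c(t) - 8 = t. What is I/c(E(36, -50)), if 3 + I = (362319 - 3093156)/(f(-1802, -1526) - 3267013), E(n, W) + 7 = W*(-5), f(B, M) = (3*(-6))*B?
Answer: -6972894/811878827 ≈ -0.0085886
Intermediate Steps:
f(B, M) = -18*B
E(n, W) = -7 - 5*W (E(n, W) = -7 + W*(-5) = -7 - 5*W)
c(t) = 8 + t
I = -6972894/3234577 (I = -3 + (362319 - 3093156)/(-18*(-1802) - 3267013) = -3 - 2730837/(32436 - 3267013) = -3 - 2730837/(-3234577) = -3 - 2730837*(-1/3234577) = -3 + 2730837/3234577 = -6972894/3234577 ≈ -2.1557)
I/c(E(36, -50)) = -6972894/(3234577*(8 + (-7 - 5*(-50)))) = -6972894/(3234577*(8 + (-7 + 250))) = -6972894/(3234577*(8 + 243)) = -6972894/3234577/251 = -6972894/3234577*1/251 = -6972894/811878827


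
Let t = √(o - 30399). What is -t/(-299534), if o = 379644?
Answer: 3*√38805/299534 ≈ 0.0019730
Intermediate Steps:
t = 3*√38805 (t = √(379644 - 30399) = √349245 = 3*√38805 ≈ 590.97)
-t/(-299534) = -3*√38805/(-299534) = -3*√38805*(-1)/299534 = -(-3)*√38805/299534 = 3*√38805/299534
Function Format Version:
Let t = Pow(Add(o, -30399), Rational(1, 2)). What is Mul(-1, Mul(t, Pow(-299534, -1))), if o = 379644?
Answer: Mul(Rational(3, 299534), Pow(38805, Rational(1, 2))) ≈ 0.0019730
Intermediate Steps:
t = Mul(3, Pow(38805, Rational(1, 2))) (t = Pow(Add(379644, -30399), Rational(1, 2)) = Pow(349245, Rational(1, 2)) = Mul(3, Pow(38805, Rational(1, 2))) ≈ 590.97)
Mul(-1, Mul(t, Pow(-299534, -1))) = Mul(-1, Mul(Mul(3, Pow(38805, Rational(1, 2))), Pow(-299534, -1))) = Mul(-1, Mul(Mul(3, Pow(38805, Rational(1, 2))), Rational(-1, 299534))) = Mul(-1, Mul(Rational(-3, 299534), Pow(38805, Rational(1, 2)))) = Mul(Rational(3, 299534), Pow(38805, Rational(1, 2)))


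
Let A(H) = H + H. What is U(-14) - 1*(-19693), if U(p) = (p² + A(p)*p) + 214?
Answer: 20495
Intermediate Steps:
A(H) = 2*H
U(p) = 214 + 3*p² (U(p) = (p² + (2*p)*p) + 214 = (p² + 2*p²) + 214 = 3*p² + 214 = 214 + 3*p²)
U(-14) - 1*(-19693) = (214 + 3*(-14)²) - 1*(-19693) = (214 + 3*196) + 19693 = (214 + 588) + 19693 = 802 + 19693 = 20495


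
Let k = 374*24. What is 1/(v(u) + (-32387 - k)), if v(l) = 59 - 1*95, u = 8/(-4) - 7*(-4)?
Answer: -1/41399 ≈ -2.4155e-5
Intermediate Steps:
k = 8976
u = 26 (u = 8*(-¼) + 28 = -2 + 28 = 26)
v(l) = -36 (v(l) = 59 - 95 = -36)
1/(v(u) + (-32387 - k)) = 1/(-36 + (-32387 - 1*8976)) = 1/(-36 + (-32387 - 8976)) = 1/(-36 - 41363) = 1/(-41399) = -1/41399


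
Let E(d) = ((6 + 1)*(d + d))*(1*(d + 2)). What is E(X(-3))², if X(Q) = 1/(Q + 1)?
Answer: 441/4 ≈ 110.25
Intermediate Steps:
X(Q) = 1/(1 + Q)
E(d) = 14*d*(2 + d) (E(d) = (7*(2*d))*(1*(2 + d)) = (14*d)*(2 + d) = 14*d*(2 + d))
E(X(-3))² = (14*(2 + 1/(1 - 3))/(1 - 3))² = (14*(2 + 1/(-2))/(-2))² = (14*(-½)*(2 - ½))² = (14*(-½)*(3/2))² = (-21/2)² = 441/4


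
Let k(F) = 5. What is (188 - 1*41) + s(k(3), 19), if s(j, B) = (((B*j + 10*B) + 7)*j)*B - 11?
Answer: 27876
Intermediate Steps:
s(j, B) = -11 + B*j*(7 + 10*B + B*j) (s(j, B) = (((10*B + B*j) + 7)*j)*B - 11 = ((7 + 10*B + B*j)*j)*B - 11 = (j*(7 + 10*B + B*j))*B - 11 = B*j*(7 + 10*B + B*j) - 11 = -11 + B*j*(7 + 10*B + B*j))
(188 - 1*41) + s(k(3), 19) = (188 - 1*41) + (-11 + 19²*5² + 7*19*5 + 10*5*19²) = (188 - 41) + (-11 + 361*25 + 665 + 10*5*361) = 147 + (-11 + 9025 + 665 + 18050) = 147 + 27729 = 27876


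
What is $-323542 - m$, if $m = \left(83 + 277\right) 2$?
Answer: $-324262$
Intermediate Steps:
$m = 720$ ($m = 360 \cdot 2 = 720$)
$-323542 - m = -323542 - 720 = -324262$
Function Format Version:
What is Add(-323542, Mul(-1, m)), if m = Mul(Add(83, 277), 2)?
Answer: -324262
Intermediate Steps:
m = 720 (m = Mul(360, 2) = 720)
Add(-323542, Mul(-1, m)) = Add(-323542, Mul(-1, 720)) = Add(-323542, -720) = -324262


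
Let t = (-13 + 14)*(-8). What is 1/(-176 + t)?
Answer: -1/184 ≈ -0.0054348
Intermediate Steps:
t = -8 (t = 1*(-8) = -8)
1/(-176 + t) = 1/(-176 - 8) = 1/(-184) = -1/184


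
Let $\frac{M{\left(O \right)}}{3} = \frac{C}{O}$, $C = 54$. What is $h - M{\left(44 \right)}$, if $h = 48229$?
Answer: $\frac{1060957}{22} \approx 48225.0$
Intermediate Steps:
$M{\left(O \right)} = \frac{162}{O}$ ($M{\left(O \right)} = 3 \frac{54}{O} = \frac{162}{O}$)
$h - M{\left(44 \right)} = 48229 - \frac{162}{44} = 48229 - 162 \cdot \frac{1}{44} = 48229 - \frac{81}{22} = \frac{1060957}{22}$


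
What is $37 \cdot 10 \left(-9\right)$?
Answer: $-3330$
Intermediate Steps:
$37 \cdot 10 \left(-9\right) = 370 \left(-9\right) = -3330$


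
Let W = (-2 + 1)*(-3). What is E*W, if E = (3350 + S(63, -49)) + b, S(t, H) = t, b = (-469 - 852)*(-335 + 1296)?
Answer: -3798204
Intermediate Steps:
b = -1269481 (b = -1321*961 = -1269481)
E = -1266068 (E = (3350 + 63) - 1269481 = 3413 - 1269481 = -1266068)
W = 3 (W = -1*(-3) = 3)
E*W = -1266068*3 = -3798204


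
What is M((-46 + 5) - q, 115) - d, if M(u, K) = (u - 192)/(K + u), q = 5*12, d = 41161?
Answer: -576547/14 ≈ -41182.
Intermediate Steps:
q = 60
M(u, K) = (-192 + u)/(K + u)
M((-46 + 5) - q, 115) - d = (-192 + ((-46 + 5) - 1*60))/(115 + ((-46 + 5) - 1*60)) - 1*41161 = (-192 + (-41 - 60))/(115 + (-41 - 60)) - 41161 = (-192 - 101)/(115 - 101) - 41161 = -293/14 - 41161 = -576547/14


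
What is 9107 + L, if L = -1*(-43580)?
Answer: 52687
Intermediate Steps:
L = 43580
9107 + L = 9107 + 43580 = 52687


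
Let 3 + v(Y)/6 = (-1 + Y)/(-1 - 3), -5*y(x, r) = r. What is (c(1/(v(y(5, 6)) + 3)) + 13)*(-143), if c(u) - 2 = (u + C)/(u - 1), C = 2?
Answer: -240383/127 ≈ -1892.8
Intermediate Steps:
y(x, r) = -r/5
v(Y) = -33/2 - 3*Y/2 (v(Y) = -18 + 6*((-1 + Y)/(-1 - 3)) = -18 + 6*((-1 + Y)/(-4)) = -18 + 6*((-1 + Y)*(-1/4)) = -18 + 6*(1/4 - Y/4) = -18 + (3/2 - 3*Y/2) = -33/2 - 3*Y/2)
c(u) = 2 + (2 + u)/(-1 + u) (c(u) = 2 + (u + 2)/(u - 1) = 2 + (2 + u)/(-1 + u))
(c(1/(v(y(5, 6)) + 3)) + 13)*(-143) = (3/(((-33/2 - (-3)*6/10) + 3)*(-1 + 1/((-33/2 - (-3)*6/10) + 3))) + 13)*(-143) = (3/(((-33/2 - 3/2*(-6/5)) + 3)*(-1 + 1/((-33/2 - 3/2*(-6/5)) + 3))) + 13)*(-143) = (3/(((-33/2 + 9/5) + 3)*(-1 + 1/((-33/2 + 9/5) + 3))) + 13)*(-143) = (3/((-147/10 + 3)*(-1 + 1/(-147/10 + 3))) + 13)*(-143) = (3/((-117/10)*(-1 + 1/(-117/10))) + 13)*(-143) = (3*(-10/117)/(-1 - 10/117) + 13)*(-143) = (3*(-10/117)/(-127/117) + 13)*(-143) = (3*(-10/117)*(-117/127) + 13)*(-143) = (30/127 + 13)*(-143) = (1681/127)*(-143) = -240383/127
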